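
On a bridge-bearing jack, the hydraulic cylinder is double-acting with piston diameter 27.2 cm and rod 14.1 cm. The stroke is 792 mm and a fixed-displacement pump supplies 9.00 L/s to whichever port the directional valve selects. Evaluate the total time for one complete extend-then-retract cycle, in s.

Cap-side area A_cap = π/4 × (27.2 cm)² = 581.1 cm^2
Rod-side annular area A_ann = π/4 × (27.2² − 14.1²) = 424.9 cm^2
t_ext = A_cap·L/Q = 5.113 s
t_ret = A_ann·L/Q = 3.739 s
t_cycle = t_ext + t_ret

t ≈ 8.85 s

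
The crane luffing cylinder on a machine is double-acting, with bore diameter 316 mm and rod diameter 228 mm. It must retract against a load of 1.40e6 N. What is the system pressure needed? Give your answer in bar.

Rod-side annular area A_ann = π/4 × (316² − 228²) = 37600 mm^2
Retraction: pressure acts on the annular area.
P = F / A = 1.40e6 N / A

P ≈ 372 bar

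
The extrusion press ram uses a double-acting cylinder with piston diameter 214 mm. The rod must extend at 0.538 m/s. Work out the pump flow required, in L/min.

Cap-side area A_cap = π/4 × (214 mm)² = 35970 mm^2
Q = A × v

Q ≈ 1160 L/min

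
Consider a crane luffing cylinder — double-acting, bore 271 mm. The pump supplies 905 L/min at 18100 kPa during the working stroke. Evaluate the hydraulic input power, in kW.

W ≈ 273 kW

Hydraulic power = P × Q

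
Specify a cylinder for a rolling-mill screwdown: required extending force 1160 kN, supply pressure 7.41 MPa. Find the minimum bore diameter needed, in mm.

D ≈ 446 mm

Extension force acts on the full piston face: F = P × (π/4)D².
D = √(4F / (πP)) = √(4 × 1160 kN / (π × 7.41 MPa))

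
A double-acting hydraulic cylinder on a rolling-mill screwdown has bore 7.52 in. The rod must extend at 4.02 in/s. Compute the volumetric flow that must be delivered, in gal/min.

Cap-side area A_cap = π/4 × (7.52 in)² = 44.41 in^2
Q = A × v

Q ≈ 46.4 gal/min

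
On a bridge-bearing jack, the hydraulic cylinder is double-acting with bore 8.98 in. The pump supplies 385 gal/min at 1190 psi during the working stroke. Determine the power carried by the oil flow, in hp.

W ≈ 267 hp

Hydraulic power = P × Q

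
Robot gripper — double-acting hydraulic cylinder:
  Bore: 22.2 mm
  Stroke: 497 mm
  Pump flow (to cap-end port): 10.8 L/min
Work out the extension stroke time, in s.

t ≈ 1.07 s

Cap-side area A_cap = π/4 × (22.2 mm)² = 387.1 mm^2
Swept volume V = A × L; t = V / Q = A·L / Q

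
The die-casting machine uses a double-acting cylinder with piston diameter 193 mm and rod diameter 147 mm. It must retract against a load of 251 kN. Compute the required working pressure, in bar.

P ≈ 204 bar

Rod-side annular area A_ann = π/4 × (193² − 147²) = 12280 mm^2
Retraction: pressure acts on the annular area.
P = F / A = 251 kN / A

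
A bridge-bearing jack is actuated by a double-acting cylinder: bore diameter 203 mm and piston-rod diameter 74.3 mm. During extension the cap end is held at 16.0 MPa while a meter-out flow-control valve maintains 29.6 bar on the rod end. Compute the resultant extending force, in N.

Cap-side area A_cap = π/4 × (203 mm)² = 32370 mm^2
Rod-side annular area A_ann = π/4 × (203² − 74.3²) = 28030 mm^2
Net thrust = P_cap·A_cap − P_rod·A_ann = 5.178e5 N − 82970 N

F ≈ 4.35e5 N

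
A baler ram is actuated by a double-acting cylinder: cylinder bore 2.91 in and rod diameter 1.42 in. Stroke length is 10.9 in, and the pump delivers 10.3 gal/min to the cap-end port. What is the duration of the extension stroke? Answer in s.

t ≈ 1.83 s

Cap-side area A_cap = π/4 × (2.91 in)² = 6.651 in^2
Swept volume V = A × L; t = V / Q = A·L / Q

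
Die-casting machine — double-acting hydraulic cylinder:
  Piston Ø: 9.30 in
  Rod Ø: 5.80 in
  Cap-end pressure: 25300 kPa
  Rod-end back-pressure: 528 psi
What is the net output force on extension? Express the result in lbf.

Cap-side area A_cap = π/4 × (9.30 in)² = 67.93 in^2
Rod-side annular area A_ann = π/4 × (9.30² − 5.80²) = 41.51 in^2
Net thrust = P_cap·A_cap − P_rod·A_ann = 2.493e5 lbf − 21920 lbf

F ≈ 2.27e5 lbf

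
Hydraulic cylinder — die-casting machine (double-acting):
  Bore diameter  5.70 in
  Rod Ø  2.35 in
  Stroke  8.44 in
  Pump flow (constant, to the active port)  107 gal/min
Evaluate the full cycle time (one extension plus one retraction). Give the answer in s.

Cap-side area A_cap = π/4 × (5.70 in)² = 25.52 in^2
Rod-side annular area A_ann = π/4 × (5.70² − 2.35²) = 21.18 in^2
t_ext = A_cap·L/Q = 0.5228 s
t_ret = A_ann·L/Q = 0.4339 s
t_cycle = t_ext + t_ret

t ≈ 0.957 s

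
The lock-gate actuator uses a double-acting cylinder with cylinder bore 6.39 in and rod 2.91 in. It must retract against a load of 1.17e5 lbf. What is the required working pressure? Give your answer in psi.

Rod-side annular area A_ann = π/4 × (6.39² − 2.91²) = 25.42 in^2
Retraction: pressure acts on the annular area.
P = F / A = 1.17e5 lbf / A

P ≈ 4600 psi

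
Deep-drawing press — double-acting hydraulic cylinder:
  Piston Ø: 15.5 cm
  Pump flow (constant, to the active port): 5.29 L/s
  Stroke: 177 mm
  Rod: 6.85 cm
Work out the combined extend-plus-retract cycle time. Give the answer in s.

Cap-side area A_cap = π/4 × (15.5 cm)² = 188.7 cm^2
Rod-side annular area A_ann = π/4 × (15.5² − 6.85²) = 151.8 cm^2
t_ext = A_cap·L/Q = 0.6314 s
t_ret = A_ann·L/Q = 0.5080 s
t_cycle = t_ext + t_ret

t ≈ 1.14 s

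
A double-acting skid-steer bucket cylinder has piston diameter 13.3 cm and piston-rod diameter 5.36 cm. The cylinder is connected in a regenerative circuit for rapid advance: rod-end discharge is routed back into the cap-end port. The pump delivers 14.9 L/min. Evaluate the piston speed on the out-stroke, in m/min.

v ≈ 6.60 m/min

In regeneration the rod-end outflow joins the pump flow into the cap end, so the net volume the pump must supply per unit advance equals the rod cross-section area.
Rod cross-section A_rod = π/4 × (5.36 cm)² = 22.56 cm^2
v = Q_pump / A_rod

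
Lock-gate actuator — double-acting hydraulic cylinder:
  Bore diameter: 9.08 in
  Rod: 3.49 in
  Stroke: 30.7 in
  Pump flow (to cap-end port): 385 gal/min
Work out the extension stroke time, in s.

t ≈ 1.34 s

Cap-side area A_cap = π/4 × (9.08 in)² = 64.75 in^2
Swept volume V = A × L; t = V / Q = A·L / Q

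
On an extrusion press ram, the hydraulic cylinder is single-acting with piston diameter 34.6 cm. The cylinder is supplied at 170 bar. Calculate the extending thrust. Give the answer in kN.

Cap-side area A_cap = π/4 × (34.6 cm)² = 940.2 cm^2
F = P × A_cap = 170 bar × A_cap

F ≈ 1600 kN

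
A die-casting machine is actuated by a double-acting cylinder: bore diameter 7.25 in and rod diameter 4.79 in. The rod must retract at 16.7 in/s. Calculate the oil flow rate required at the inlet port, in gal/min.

Q ≈ 101 gal/min

Rod-side annular area A_ann = π/4 × (7.25² − 4.79²) = 23.26 in^2
Q = A × v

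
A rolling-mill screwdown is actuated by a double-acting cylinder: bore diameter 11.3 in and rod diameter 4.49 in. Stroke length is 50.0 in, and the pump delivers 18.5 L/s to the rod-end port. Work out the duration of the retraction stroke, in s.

Rod-side annular area A_ann = π/4 × (11.3² − 4.49²) = 84.45 in^2
Swept volume V = A × L; t = V / Q = A·L / Q

t ≈ 3.74 s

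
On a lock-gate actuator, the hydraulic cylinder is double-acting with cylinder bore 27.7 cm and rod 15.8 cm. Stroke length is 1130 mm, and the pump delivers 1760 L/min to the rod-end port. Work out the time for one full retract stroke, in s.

t ≈ 1.57 s

Rod-side annular area A_ann = π/4 × (27.7² − 15.8²) = 406.6 cm^2
Swept volume V = A × L; t = V / Q = A·L / Q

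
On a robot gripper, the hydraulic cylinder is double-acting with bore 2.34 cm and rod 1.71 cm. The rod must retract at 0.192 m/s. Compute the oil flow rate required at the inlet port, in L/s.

Rod-side annular area A_ann = π/4 × (2.34² − 1.71²) = 2.004 cm^2
Q = A × v

Q ≈ 0.0385 L/s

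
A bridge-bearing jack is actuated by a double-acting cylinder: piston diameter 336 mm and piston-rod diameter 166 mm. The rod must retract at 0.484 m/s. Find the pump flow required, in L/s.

Rod-side annular area A_ann = π/4 × (336² − 166²) = 67030 mm^2
Q = A × v

Q ≈ 32.4 L/s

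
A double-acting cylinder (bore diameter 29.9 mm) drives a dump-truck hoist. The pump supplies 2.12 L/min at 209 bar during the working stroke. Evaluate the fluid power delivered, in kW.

W ≈ 0.738 kW

Hydraulic power = P × Q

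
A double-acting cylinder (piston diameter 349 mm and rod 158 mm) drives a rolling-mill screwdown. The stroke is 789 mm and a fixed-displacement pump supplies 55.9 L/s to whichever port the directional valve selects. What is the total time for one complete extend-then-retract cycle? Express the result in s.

Cap-side area A_cap = π/4 × (349 mm)² = 95660 mm^2
Rod-side annular area A_ann = π/4 × (349² − 158²) = 76060 mm^2
t_ext = A_cap·L/Q = 1.350 s
t_ret = A_ann·L/Q = 1.073 s
t_cycle = t_ext + t_ret

t ≈ 2.42 s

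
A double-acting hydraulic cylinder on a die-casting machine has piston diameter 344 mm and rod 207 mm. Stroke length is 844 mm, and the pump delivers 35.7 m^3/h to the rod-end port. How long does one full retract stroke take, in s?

t ≈ 5.05 s

Rod-side annular area A_ann = π/4 × (344² − 207²) = 59290 mm^2
Swept volume V = A × L; t = V / Q = A·L / Q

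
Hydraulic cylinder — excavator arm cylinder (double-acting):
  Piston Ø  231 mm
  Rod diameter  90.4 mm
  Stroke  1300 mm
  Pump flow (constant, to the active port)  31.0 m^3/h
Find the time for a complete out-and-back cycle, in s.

t ≈ 11.7 s

Cap-side area A_cap = π/4 × (231 mm)² = 41910 mm^2
Rod-side annular area A_ann = π/4 × (231² − 90.4²) = 35490 mm^2
t_ext = A_cap·L/Q = 6.327 s
t_ret = A_ann·L/Q = 5.358 s
t_cycle = t_ext + t_ret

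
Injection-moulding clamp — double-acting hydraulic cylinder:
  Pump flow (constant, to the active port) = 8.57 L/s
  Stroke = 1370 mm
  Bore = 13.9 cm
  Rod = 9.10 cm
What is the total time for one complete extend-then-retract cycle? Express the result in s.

t ≈ 3.81 s

Cap-side area A_cap = π/4 × (13.9 cm)² = 151.7 cm^2
Rod-side annular area A_ann = π/4 × (13.9² − 9.10²) = 86.71 cm^2
t_ext = A_cap·L/Q = 2.426 s
t_ret = A_ann·L/Q = 1.386 s
t_cycle = t_ext + t_ret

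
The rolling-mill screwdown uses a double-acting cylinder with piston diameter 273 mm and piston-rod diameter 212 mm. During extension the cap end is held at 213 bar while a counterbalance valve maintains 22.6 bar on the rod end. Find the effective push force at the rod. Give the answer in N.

Cap-side area A_cap = π/4 × (273 mm)² = 58530 mm^2
Rod-side annular area A_ann = π/4 × (273² − 212²) = 23240 mm^2
Net thrust = P_cap·A_cap − P_rod·A_ann = 1.247e6 N − 52510 N

F ≈ 1.19e6 N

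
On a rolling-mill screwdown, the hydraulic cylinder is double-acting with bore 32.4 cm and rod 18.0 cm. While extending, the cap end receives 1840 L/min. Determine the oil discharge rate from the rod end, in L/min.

Q_out ≈ 1270 L/min

Cap-side area A_cap = π/4 × (32.4 cm)² = 824.5 cm^2
Rod-side annular area A_ann = π/4 × (32.4² − 18.0²) = 570.0 cm^2
Piston speed v = Q_in/A_cap; rod-end outflow Q_out = v × A_ann = Q_in × A_ann/A_cap.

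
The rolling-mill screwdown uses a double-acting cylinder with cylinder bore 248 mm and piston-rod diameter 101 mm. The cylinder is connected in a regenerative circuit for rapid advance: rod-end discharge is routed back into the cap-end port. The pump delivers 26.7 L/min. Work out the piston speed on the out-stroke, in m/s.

In regeneration the rod-end outflow joins the pump flow into the cap end, so the net volume the pump must supply per unit advance equals the rod cross-section area.
Rod cross-section A_rod = π/4 × (101 mm)² = 8012 mm^2
v = Q_pump / A_rod

v ≈ 0.0555 m/s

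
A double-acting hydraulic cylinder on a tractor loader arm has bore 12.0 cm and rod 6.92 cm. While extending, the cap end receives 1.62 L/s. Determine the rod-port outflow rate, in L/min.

Cap-side area A_cap = π/4 × (12.0 cm)² = 113.1 cm^2
Rod-side annular area A_ann = π/4 × (12.0² − 6.92²) = 75.49 cm^2
Piston speed v = Q_in/A_cap; rod-end outflow Q_out = v × A_ann = Q_in × A_ann/A_cap.

Q_out ≈ 64.9 L/min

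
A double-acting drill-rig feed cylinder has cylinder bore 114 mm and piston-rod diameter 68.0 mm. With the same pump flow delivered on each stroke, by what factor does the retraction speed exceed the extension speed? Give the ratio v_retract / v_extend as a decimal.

v_ret/v_ext ≈ 1.55

Cap-side area A_cap = π/4 × (114 mm)² = 10210 mm^2
Rod-side annular area A_ann = π/4 × (114² − 68.0²) = 6575 mm^2
For equal Q, v ∝ 1/A, so v_ret/v_ext = A_cap/A_ann.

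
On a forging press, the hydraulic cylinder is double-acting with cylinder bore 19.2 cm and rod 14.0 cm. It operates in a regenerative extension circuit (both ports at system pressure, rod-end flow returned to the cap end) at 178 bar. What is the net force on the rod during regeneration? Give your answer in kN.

F ≈ 274 kN

With equal pressure on both faces, forces on the annular region cancel; the net push is pressure × rod cross-section.
Rod cross-section A_rod = π/4 × (14.0 cm)² = 153.9 cm^2
F = P × A_rod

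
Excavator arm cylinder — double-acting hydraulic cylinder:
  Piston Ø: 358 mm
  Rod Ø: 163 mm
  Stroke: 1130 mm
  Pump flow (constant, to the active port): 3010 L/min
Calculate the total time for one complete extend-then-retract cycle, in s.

Cap-side area A_cap = π/4 × (358 mm)² = 1.007e5 mm^2
Rod-side annular area A_ann = π/4 × (358² − 163²) = 79790 mm^2
t_ext = A_cap·L/Q = 2.267 s
t_ret = A_ann·L/Q = 1.797 s
t_cycle = t_ext + t_ret

t ≈ 4.06 s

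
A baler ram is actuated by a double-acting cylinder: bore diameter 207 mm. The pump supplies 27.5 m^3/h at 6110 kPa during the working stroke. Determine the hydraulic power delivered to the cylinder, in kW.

W ≈ 46.7 kW

Hydraulic power = P × Q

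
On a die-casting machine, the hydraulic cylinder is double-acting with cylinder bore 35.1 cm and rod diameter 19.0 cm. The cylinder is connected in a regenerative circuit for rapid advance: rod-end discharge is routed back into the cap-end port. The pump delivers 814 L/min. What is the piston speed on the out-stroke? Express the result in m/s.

v ≈ 0.478 m/s

In regeneration the rod-end outflow joins the pump flow into the cap end, so the net volume the pump must supply per unit advance equals the rod cross-section area.
Rod cross-section A_rod = π/4 × (19.0 cm)² = 283.5 cm^2
v = Q_pump / A_rod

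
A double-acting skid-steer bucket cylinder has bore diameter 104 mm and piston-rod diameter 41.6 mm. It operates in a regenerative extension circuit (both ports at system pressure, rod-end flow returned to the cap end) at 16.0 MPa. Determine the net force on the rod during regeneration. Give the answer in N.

F ≈ 21700 N

With equal pressure on both faces, forces on the annular region cancel; the net push is pressure × rod cross-section.
Rod cross-section A_rod = π/4 × (41.6 mm)² = 1359 mm^2
F = P × A_rod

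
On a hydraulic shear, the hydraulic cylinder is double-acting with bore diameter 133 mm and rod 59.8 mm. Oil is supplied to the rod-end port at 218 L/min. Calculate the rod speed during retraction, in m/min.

v ≈ 19.7 m/min

Rod-side annular area A_ann = π/4 × (133² − 59.8²) = 11080 mm^2
Flow into the rod-end port fills the annular volume.
v = Q / A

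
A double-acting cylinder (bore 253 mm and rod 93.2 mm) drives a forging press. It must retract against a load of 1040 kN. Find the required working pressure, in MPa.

Rod-side annular area A_ann = π/4 × (253² − 93.2²) = 43450 mm^2
Retraction: pressure acts on the annular area.
P = F / A = 1040 kN / A

P ≈ 23.9 MPa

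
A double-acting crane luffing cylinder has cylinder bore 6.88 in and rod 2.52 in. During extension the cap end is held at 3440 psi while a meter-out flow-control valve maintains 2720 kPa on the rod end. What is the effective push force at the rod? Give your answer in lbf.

F ≈ 1.15e5 lbf

Cap-side area A_cap = π/4 × (6.88 in)² = 37.18 in^2
Rod-side annular area A_ann = π/4 × (6.88² − 2.52²) = 32.19 in^2
Net thrust = P_cap·A_cap − P_rod·A_ann = 1.279e5 lbf − 12700 lbf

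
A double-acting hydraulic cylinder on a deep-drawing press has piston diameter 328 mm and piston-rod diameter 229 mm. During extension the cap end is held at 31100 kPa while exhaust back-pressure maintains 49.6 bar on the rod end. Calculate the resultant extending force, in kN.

F ≈ 2410 kN

Cap-side area A_cap = π/4 × (328 mm)² = 84500 mm^2
Rod-side annular area A_ann = π/4 × (328² − 229²) = 43310 mm^2
Net thrust = P_cap·A_cap − P_rod·A_ann = 2628 kN − 214.8 kN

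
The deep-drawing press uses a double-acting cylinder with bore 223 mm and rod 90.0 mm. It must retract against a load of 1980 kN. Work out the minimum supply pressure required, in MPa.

Rod-side annular area A_ann = π/4 × (223² − 90.0²) = 32700 mm^2
Retraction: pressure acts on the annular area.
P = F / A = 1980 kN / A

P ≈ 60.6 MPa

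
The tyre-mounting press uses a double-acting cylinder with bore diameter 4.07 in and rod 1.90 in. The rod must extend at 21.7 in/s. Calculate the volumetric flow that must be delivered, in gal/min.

Cap-side area A_cap = π/4 × (4.07 in)² = 13.01 in^2
Q = A × v

Q ≈ 73.3 gal/min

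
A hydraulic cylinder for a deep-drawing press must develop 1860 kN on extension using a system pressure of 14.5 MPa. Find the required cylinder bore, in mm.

D ≈ 404 mm

Extension force acts on the full piston face: F = P × (π/4)D².
D = √(4F / (πP)) = √(4 × 1860 kN / (π × 14.5 MPa))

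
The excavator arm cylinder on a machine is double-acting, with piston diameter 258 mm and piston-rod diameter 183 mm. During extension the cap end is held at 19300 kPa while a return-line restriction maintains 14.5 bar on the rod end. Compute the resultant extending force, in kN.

F ≈ 971 kN

Cap-side area A_cap = π/4 × (258 mm)² = 52280 mm^2
Rod-side annular area A_ann = π/4 × (258² − 183²) = 25980 mm^2
Net thrust = P_cap·A_cap − P_rod·A_ann = 1009 kN − 37.67 kN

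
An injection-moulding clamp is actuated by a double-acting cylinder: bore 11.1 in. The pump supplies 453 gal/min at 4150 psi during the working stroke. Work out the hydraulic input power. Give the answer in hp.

Hydraulic power = P × Q

W ≈ 1100 hp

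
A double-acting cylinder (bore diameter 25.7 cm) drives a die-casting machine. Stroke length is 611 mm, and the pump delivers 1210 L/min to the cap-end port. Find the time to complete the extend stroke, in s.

t ≈ 1.57 s

Cap-side area A_cap = π/4 × (25.7 cm)² = 518.7 cm^2
Swept volume V = A × L; t = V / Q = A·L / Q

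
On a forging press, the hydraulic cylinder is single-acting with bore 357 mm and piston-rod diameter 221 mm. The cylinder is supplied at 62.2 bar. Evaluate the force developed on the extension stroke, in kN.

F ≈ 623 kN

Cap-side area A_cap = π/4 × (357 mm)² = 1.001e5 mm^2
F = P × A_cap = 62.2 bar × A_cap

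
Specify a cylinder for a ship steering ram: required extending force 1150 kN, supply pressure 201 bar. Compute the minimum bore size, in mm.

Extension force acts on the full piston face: F = P × (π/4)D².
D = √(4F / (πP)) = √(4 × 1150 kN / (π × 201 bar))

D ≈ 270 mm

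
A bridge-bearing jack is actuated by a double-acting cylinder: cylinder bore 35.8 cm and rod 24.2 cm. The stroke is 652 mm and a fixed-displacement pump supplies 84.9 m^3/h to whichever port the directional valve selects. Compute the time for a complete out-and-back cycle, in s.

Cap-side area A_cap = π/4 × (35.8 cm)² = 1007 cm^2
Rod-side annular area A_ann = π/4 × (35.8² − 24.2²) = 546.6 cm^2
t_ext = A_cap·L/Q = 2.783 s
t_ret = A_ann·L/Q = 1.511 s
t_cycle = t_ext + t_ret

t ≈ 4.29 s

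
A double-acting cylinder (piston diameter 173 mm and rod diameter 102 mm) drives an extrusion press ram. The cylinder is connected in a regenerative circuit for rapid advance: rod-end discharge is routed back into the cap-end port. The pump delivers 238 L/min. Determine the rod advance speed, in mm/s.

v ≈ 485 mm/s

In regeneration the rod-end outflow joins the pump flow into the cap end, so the net volume the pump must supply per unit advance equals the rod cross-section area.
Rod cross-section A_rod = π/4 × (102 mm)² = 8171 mm^2
v = Q_pump / A_rod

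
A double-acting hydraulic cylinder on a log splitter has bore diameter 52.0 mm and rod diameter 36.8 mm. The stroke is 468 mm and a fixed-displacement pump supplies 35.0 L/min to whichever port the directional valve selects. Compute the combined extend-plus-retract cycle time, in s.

t ≈ 2.55 s

Cap-side area A_cap = π/4 × (52.0 mm)² = 2124 mm^2
Rod-side annular area A_ann = π/4 × (52.0² − 36.8²) = 1060 mm^2
t_ext = A_cap·L/Q = 1.704 s
t_ret = A_ann·L/Q = 0.8505 s
t_cycle = t_ext + t_ret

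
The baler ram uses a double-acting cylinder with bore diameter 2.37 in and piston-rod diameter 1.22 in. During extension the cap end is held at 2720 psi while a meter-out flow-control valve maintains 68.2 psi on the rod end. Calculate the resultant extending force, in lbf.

F ≈ 11800 lbf

Cap-side area A_cap = π/4 × (2.37 in)² = 4.412 in^2
Rod-side annular area A_ann = π/4 × (2.37² − 1.22²) = 3.243 in^2
Net thrust = P_cap·A_cap − P_rod·A_ann = 12000 lbf − 221.1 lbf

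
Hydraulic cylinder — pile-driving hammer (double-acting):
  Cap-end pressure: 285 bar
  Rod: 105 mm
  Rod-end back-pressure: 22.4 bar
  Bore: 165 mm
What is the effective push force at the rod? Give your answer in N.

Cap-side area A_cap = π/4 × (165 mm)² = 21380 mm^2
Rod-side annular area A_ann = π/4 × (165² − 105²) = 12720 mm^2
Net thrust = P_cap·A_cap − P_rod·A_ann = 6.094e5 N − 28500 N

F ≈ 5.81e5 N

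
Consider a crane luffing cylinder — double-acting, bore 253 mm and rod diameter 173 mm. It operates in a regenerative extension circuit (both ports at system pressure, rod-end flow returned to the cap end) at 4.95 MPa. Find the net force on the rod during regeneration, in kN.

With equal pressure on both faces, forces on the annular region cancel; the net push is pressure × rod cross-section.
Rod cross-section A_rod = π/4 × (173 mm)² = 23510 mm^2
F = P × A_rod

F ≈ 116 kN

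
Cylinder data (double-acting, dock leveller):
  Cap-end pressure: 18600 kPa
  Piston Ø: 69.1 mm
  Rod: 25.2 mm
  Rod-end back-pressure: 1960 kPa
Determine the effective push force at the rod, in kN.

Cap-side area A_cap = π/4 × (69.1 mm)² = 3750 mm^2
Rod-side annular area A_ann = π/4 × (69.1² − 25.2²) = 3251 mm^2
Net thrust = P_cap·A_cap − P_rod·A_ann = 69.75 kN − 6.373 kN

F ≈ 63.4 kN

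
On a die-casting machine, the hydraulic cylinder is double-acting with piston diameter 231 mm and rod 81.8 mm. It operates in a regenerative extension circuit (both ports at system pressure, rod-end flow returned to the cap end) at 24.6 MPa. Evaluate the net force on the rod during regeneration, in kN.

F ≈ 129 kN

With equal pressure on both faces, forces on the annular region cancel; the net push is pressure × rod cross-section.
Rod cross-section A_rod = π/4 × (81.8 mm)² = 5255 mm^2
F = P × A_rod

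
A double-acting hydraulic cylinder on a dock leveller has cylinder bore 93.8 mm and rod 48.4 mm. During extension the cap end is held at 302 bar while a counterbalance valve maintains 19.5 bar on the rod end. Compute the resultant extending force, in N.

F ≈ 1.99e5 N

Cap-side area A_cap = π/4 × (93.8 mm)² = 6910 mm^2
Rod-side annular area A_ann = π/4 × (93.8² − 48.4²) = 5070 mm^2
Net thrust = P_cap·A_cap − P_rod·A_ann = 2.087e5 N − 9887 N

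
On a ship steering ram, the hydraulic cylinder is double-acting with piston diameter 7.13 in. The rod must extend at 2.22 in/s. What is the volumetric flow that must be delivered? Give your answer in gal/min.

Q ≈ 23.0 gal/min

Cap-side area A_cap = π/4 × (7.13 in)² = 39.93 in^2
Q = A × v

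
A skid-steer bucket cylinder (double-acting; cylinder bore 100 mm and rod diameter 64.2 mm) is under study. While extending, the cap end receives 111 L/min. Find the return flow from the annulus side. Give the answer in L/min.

Cap-side area A_cap = π/4 × (100 mm)² = 7854 mm^2
Rod-side annular area A_ann = π/4 × (100² − 64.2²) = 4617 mm^2
Piston speed v = Q_in/A_cap; rod-end outflow Q_out = v × A_ann = Q_in × A_ann/A_cap.

Q_out ≈ 65.2 L/min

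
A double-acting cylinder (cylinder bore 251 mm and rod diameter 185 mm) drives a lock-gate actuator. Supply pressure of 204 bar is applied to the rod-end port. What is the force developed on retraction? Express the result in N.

F ≈ 4.61e5 N

Rod-side annular area A_ann = π/4 × (251² − 185²) = 22600 mm^2
On retraction the pressure acts on the annular area (bore minus rod).
F = P × A_ann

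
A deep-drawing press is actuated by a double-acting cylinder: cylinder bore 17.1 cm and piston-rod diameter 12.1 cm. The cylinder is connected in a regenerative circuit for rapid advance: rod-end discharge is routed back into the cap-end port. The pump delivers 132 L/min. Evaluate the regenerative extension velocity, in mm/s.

v ≈ 191 mm/s

In regeneration the rod-end outflow joins the pump flow into the cap end, so the net volume the pump must supply per unit advance equals the rod cross-section area.
Rod cross-section A_rod = π/4 × (12.1 cm)² = 115.0 cm^2
v = Q_pump / A_rod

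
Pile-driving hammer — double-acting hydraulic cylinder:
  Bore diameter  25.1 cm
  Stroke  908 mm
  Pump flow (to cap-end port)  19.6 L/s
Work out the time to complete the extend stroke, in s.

t ≈ 2.29 s

Cap-side area A_cap = π/4 × (25.1 cm)² = 494.8 cm^2
Swept volume V = A × L; t = V / Q = A·L / Q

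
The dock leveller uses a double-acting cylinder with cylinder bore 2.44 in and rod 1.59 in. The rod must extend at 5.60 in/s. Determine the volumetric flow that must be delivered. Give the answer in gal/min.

Cap-side area A_cap = π/4 × (2.44 in)² = 4.676 in^2
Q = A × v

Q ≈ 6.80 gal/min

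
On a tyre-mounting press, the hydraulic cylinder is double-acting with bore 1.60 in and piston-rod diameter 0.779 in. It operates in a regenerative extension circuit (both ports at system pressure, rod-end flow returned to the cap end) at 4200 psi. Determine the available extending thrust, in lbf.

With equal pressure on both faces, forces on the annular region cancel; the net push is pressure × rod cross-section.
Rod cross-section A_rod = π/4 × (0.779 in)² = 0.4766 in^2
F = P × A_rod

F ≈ 2000 lbf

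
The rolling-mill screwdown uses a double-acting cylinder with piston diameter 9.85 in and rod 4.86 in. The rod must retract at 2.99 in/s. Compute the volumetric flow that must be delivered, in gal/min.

Rod-side annular area A_ann = π/4 × (9.85² − 4.86²) = 57.65 in^2
Q = A × v

Q ≈ 44.8 gal/min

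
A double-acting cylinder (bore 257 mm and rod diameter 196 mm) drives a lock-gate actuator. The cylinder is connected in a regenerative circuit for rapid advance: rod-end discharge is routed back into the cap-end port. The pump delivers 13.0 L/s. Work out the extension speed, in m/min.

In regeneration the rod-end outflow joins the pump flow into the cap end, so the net volume the pump must supply per unit advance equals the rod cross-section area.
Rod cross-section A_rod = π/4 × (196 mm)² = 30170 mm^2
v = Q_pump / A_rod

v ≈ 25.9 m/min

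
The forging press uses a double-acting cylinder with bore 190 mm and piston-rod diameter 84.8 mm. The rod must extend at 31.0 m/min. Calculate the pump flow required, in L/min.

Cap-side area A_cap = π/4 × (190 mm)² = 28350 mm^2
Q = A × v

Q ≈ 879 L/min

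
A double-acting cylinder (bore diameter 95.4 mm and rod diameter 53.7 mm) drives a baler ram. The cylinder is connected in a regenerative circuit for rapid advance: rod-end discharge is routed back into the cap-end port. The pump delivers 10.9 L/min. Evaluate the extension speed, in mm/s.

In regeneration the rod-end outflow joins the pump flow into the cap end, so the net volume the pump must supply per unit advance equals the rod cross-section area.
Rod cross-section A_rod = π/4 × (53.7 mm)² = 2265 mm^2
v = Q_pump / A_rod

v ≈ 80.2 mm/s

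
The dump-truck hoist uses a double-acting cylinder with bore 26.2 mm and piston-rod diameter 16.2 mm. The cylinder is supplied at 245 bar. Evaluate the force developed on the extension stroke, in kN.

F ≈ 13.2 kN

Cap-side area A_cap = π/4 × (26.2 mm)² = 539.1 mm^2
F = P × A_cap = 245 bar × A_cap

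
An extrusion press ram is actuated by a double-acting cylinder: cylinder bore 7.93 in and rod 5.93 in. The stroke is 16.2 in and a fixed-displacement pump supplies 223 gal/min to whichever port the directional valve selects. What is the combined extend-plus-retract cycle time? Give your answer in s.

Cap-side area A_cap = π/4 × (7.93 in)² = 49.39 in^2
Rod-side annular area A_ann = π/4 × (7.93² − 5.93²) = 21.77 in^2
t_ext = A_cap·L/Q = 0.9319 s
t_ret = A_ann·L/Q = 0.4108 s
t_cycle = t_ext + t_ret

t ≈ 1.34 s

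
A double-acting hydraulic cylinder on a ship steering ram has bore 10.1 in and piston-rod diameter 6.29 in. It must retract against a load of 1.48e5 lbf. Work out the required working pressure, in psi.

Rod-side annular area A_ann = π/4 × (10.1² − 6.29²) = 49.04 in^2
Retraction: pressure acts on the annular area.
P = F / A = 1.48e5 lbf / A

P ≈ 3020 psi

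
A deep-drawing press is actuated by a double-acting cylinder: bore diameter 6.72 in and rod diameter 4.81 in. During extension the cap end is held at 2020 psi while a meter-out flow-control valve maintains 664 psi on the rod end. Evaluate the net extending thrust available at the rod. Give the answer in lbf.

Cap-side area A_cap = π/4 × (6.72 in)² = 35.47 in^2
Rod-side annular area A_ann = π/4 × (6.72² − 4.81²) = 17.30 in^2
Net thrust = P_cap·A_cap − P_rod·A_ann = 71640 lbf − 11480 lbf

F ≈ 60200 lbf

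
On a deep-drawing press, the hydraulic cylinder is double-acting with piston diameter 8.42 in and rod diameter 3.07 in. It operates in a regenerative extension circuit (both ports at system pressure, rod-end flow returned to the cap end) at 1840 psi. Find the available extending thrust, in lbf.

F ≈ 13600 lbf

With equal pressure on both faces, forces on the annular region cancel; the net push is pressure × rod cross-section.
Rod cross-section A_rod = π/4 × (3.07 in)² = 7.402 in^2
F = P × A_rod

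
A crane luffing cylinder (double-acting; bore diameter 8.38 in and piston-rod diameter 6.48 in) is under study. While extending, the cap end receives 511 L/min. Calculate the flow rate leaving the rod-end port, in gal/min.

Q_out ≈ 54.3 gal/min

Cap-side area A_cap = π/4 × (8.38 in)² = 55.15 in^2
Rod-side annular area A_ann = π/4 × (8.38² − 6.48²) = 22.17 in^2
Piston speed v = Q_in/A_cap; rod-end outflow Q_out = v × A_ann = Q_in × A_ann/A_cap.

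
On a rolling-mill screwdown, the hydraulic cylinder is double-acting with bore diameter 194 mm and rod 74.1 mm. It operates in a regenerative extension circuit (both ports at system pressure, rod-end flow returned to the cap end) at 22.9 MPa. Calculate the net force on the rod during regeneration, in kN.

With equal pressure on both faces, forces on the annular region cancel; the net push is pressure × rod cross-section.
Rod cross-section A_rod = π/4 × (74.1 mm)² = 4312 mm^2
F = P × A_rod

F ≈ 98.8 kN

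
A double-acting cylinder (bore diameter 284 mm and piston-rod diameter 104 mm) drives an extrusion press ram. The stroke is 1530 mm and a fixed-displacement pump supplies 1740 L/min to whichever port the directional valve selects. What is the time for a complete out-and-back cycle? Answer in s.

t ≈ 6.24 s

Cap-side area A_cap = π/4 × (284 mm)² = 63350 mm^2
Rod-side annular area A_ann = π/4 × (284² − 104²) = 54850 mm^2
t_ext = A_cap·L/Q = 3.342 s
t_ret = A_ann·L/Q = 2.894 s
t_cycle = t_ext + t_ret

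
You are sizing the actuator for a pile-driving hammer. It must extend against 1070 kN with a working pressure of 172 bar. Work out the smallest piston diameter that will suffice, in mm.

D ≈ 281 mm

Extension force acts on the full piston face: F = P × (π/4)D².
D = √(4F / (πP)) = √(4 × 1070 kN / (π × 172 bar))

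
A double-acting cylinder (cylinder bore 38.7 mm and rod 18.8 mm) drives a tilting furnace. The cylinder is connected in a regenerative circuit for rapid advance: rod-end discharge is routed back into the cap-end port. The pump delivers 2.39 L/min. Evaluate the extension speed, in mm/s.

v ≈ 143 mm/s

In regeneration the rod-end outflow joins the pump flow into the cap end, so the net volume the pump must supply per unit advance equals the rod cross-section area.
Rod cross-section A_rod = π/4 × (18.8 mm)² = 277.6 mm^2
v = Q_pump / A_rod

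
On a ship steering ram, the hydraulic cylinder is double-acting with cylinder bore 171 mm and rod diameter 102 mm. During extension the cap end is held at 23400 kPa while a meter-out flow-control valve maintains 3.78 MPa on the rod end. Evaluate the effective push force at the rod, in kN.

Cap-side area A_cap = π/4 × (171 mm)² = 22970 mm^2
Rod-side annular area A_ann = π/4 × (171² − 102²) = 14790 mm^2
Net thrust = P_cap·A_cap − P_rod·A_ann = 537.4 kN − 55.92 kN

F ≈ 481 kN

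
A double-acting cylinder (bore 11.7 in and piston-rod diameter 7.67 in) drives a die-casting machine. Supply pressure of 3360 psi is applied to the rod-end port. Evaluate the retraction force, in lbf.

F ≈ 2.06e5 lbf

Rod-side annular area A_ann = π/4 × (11.7² − 7.67²) = 61.31 in^2
On retraction the pressure acts on the annular area (bore minus rod).
F = P × A_ann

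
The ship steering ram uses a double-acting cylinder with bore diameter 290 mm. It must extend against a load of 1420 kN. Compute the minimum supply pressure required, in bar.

P ≈ 215 bar

Cap-side area A_cap = π/4 × (290 mm)² = 66050 mm^2
P = F / A = 1420 kN / A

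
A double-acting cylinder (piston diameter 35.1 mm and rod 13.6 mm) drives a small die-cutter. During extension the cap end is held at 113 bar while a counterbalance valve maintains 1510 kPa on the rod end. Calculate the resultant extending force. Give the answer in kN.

F ≈ 9.69 kN

Cap-side area A_cap = π/4 × (35.1 mm)² = 967.6 mm^2
Rod-side annular area A_ann = π/4 × (35.1² − 13.6²) = 822.4 mm^2
Net thrust = P_cap·A_cap − P_rod·A_ann = 10.93 kN − 1.242 kN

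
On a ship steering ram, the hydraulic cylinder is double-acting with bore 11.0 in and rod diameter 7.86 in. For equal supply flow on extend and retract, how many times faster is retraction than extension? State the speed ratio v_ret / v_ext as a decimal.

v_ret/v_ext ≈ 2.04

Cap-side area A_cap = π/4 × (11.0 in)² = 95.03 in^2
Rod-side annular area A_ann = π/4 × (11.0² − 7.86²) = 46.51 in^2
For equal Q, v ∝ 1/A, so v_ret/v_ext = A_cap/A_ann.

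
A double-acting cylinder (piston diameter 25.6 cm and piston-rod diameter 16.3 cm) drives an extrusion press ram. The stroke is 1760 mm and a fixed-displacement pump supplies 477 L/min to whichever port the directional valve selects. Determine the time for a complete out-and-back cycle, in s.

t ≈ 18.2 s

Cap-side area A_cap = π/4 × (25.6 cm)² = 514.7 cm^2
Rod-side annular area A_ann = π/4 × (25.6² − 16.3²) = 306.0 cm^2
t_ext = A_cap·L/Q = 11.40 s
t_ret = A_ann·L/Q = 6.775 s
t_cycle = t_ext + t_ret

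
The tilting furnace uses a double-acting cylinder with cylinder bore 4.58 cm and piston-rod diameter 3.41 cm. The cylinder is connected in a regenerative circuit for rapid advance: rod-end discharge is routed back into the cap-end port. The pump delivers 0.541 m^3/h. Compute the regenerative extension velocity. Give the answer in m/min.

In regeneration the rod-end outflow joins the pump flow into the cap end, so the net volume the pump must supply per unit advance equals the rod cross-section area.
Rod cross-section A_rod = π/4 × (3.41 cm)² = 9.133 cm^2
v = Q_pump / A_rod

v ≈ 9.87 m/min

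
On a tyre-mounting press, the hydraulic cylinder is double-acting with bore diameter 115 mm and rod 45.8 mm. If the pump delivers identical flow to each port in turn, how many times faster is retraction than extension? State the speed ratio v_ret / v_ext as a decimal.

v_ret/v_ext ≈ 1.19

Cap-side area A_cap = π/4 × (115 mm)² = 10390 mm^2
Rod-side annular area A_ann = π/4 × (115² − 45.8²) = 8739 mm^2
For equal Q, v ∝ 1/A, so v_ret/v_ext = A_cap/A_ann.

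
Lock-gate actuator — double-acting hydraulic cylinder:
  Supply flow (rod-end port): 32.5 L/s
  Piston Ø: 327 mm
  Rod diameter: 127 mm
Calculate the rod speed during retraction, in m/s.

Rod-side annular area A_ann = π/4 × (327² − 127²) = 71310 mm^2
Flow into the rod-end port fills the annular volume.
v = Q / A

v ≈ 0.456 m/s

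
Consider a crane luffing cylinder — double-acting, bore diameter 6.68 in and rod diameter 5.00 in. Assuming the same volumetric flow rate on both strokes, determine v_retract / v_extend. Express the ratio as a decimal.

v_ret/v_ext ≈ 2.27

Cap-side area A_cap = π/4 × (6.68 in)² = 35.05 in^2
Rod-side annular area A_ann = π/4 × (6.68² − 5.00²) = 15.41 in^2
For equal Q, v ∝ 1/A, so v_ret/v_ext = A_cap/A_ann.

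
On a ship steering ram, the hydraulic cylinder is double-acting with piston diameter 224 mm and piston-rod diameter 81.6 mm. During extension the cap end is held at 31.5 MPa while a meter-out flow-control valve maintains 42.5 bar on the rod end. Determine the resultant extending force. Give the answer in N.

Cap-side area A_cap = π/4 × (224 mm)² = 39410 mm^2
Rod-side annular area A_ann = π/4 × (224² − 81.6²) = 34180 mm^2
Net thrust = P_cap·A_cap − P_rod·A_ann = 1.241e6 N − 1.453e5 N

F ≈ 1.10e6 N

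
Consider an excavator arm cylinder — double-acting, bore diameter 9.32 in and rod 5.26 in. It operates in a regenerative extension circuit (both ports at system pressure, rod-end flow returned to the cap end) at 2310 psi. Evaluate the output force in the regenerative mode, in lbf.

F ≈ 50200 lbf

With equal pressure on both faces, forces on the annular region cancel; the net push is pressure × rod cross-section.
Rod cross-section A_rod = π/4 × (5.26 in)² = 21.73 in^2
F = P × A_rod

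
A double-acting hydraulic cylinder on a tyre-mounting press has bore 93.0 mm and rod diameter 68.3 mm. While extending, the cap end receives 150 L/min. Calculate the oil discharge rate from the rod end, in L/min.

Q_out ≈ 69.1 L/min

Cap-side area A_cap = π/4 × (93.0 mm)² = 6793 mm^2
Rod-side annular area A_ann = π/4 × (93.0² − 68.3²) = 3129 mm^2
Piston speed v = Q_in/A_cap; rod-end outflow Q_out = v × A_ann = Q_in × A_ann/A_cap.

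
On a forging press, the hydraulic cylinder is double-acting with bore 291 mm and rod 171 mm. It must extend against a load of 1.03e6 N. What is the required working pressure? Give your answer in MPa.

Cap-side area A_cap = π/4 × (291 mm)² = 66510 mm^2
P = F / A = 1.03e6 N / A

P ≈ 15.5 MPa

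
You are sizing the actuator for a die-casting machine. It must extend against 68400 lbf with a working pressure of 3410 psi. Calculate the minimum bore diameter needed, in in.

Extension force acts on the full piston face: F = P × (π/4)D².
D = √(4F / (πP)) = √(4 × 68400 lbf / (π × 3410 psi))

D ≈ 5.05 in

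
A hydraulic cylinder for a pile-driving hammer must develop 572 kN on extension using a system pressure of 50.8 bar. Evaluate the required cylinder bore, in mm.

D ≈ 379 mm

Extension force acts on the full piston face: F = P × (π/4)D².
D = √(4F / (πP)) = √(4 × 572 kN / (π × 50.8 bar))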